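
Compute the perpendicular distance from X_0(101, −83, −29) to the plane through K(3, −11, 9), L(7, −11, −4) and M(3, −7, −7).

10/7

KL = (4, 0, −13) and KM = (0, 4, −16), so a normal is n = KL × KM = (52, 64, 16).
Then n·(101, −83, −29) − (−404) = −120.
|n| = √(2704 + 4096 + 256) = 84, so the distance is |-120|/84 = 10/7.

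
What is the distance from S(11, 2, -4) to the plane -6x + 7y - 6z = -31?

3/11

n = (-6, 7, -6); n·P − (-31) = 3; |n| = 11; distance = 3/11.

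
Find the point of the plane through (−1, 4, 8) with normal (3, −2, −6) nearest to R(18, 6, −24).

(3, 16, 6)

n = (3, −2, −6), |n|² = 49, and n·R − (-59) = 245.
t = 245/49 = 5, so the foot is R − t·n = (18, 6, −24) − 5·(3, −2, −6) = (3, 16, 6).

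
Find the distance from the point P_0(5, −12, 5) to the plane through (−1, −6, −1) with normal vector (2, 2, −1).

2

The plane has equation n·(r − (−1, −6, −1)) = 0, i.e. n·r = -13.
d = |2·5 + 2·(-12) + (-1)·5 − (-13)| / √(4 + 4 + 1) = |-6| / 3 = 2.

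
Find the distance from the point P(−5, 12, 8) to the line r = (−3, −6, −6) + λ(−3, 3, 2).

2√43

Direction vector d = (−3, 3, 2).
AP = (−2, 18, 14), and AP × d = (−6, −38, 48).
|AP × d|² = 3784 and |d|² = 22, so the distance is √(3784/22) = √172 = 2√43.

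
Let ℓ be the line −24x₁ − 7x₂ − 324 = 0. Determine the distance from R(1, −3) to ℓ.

327/25

d = |(-24)·1 + (-7)·(-3) − 324| / √(576 + 49) = |-327|/25 = 327/25.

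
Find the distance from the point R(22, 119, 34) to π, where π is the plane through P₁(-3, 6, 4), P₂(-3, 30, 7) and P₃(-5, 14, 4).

P₁P₂ = (0, 24, 3) and P₁P₃ = (-2, 8, 0), so a normal is n = P₁P₂ × P₁P₃ = (-24, -6, 48).
Then n·(22, 119, 34) - 228 = 162.
|n| = √(576 + 36 + 2304) = 54, so the distance is |162|/54 = 3.

3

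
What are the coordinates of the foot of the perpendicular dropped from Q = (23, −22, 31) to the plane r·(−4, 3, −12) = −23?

The perpendicular from Q has direction n = (−4, 3, −12): r = (23, −22, 31) + λ(−4, 3, −12).
Substitute into the plane: n·(Q + λn) = -23 gives -530 + 169λ = -23, so λ = 3.
Foot = (23, −22, 31) + 3·(−4, 3, −12) = (11, −13, −5).

(11, -13, -5)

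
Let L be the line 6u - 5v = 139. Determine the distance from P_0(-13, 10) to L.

267/√61

d = |6·(-13) + (-5)·10 − 139| / √(36 + 25) = |-267|/√61 = 267/√61.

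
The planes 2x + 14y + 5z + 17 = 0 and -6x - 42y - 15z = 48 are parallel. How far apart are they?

1/15

Divide the second equation by -3 to match normals: 2x + 14y + 5z = -16.
Both planes have normal n = (2, 14, 5), |n| = 15. Any point on the first plane is at distance |(-16) − (-17)|/|n| = 1/15 from the second.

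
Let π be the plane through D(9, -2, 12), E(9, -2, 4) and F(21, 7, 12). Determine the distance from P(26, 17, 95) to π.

5

DE = (0, 0, -8) and DF = (12, 9, 0), so a normal is n = DE × DF = (72, -96, 0).
Then n·(26, 17, 95) - 840 = -600.
|n| = √(5184 + 9216 + 0) = 120, so the distance is |-600|/120 = 5.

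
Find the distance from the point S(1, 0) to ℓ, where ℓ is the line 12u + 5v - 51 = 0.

The normal to the line is n = (12, 5) with |n| = 13.
|n·S − 51| = |12 − 51| = 39, so the distance is 39/13 = 3.

3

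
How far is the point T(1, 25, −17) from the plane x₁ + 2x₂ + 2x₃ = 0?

d = |1·1 + 2·25 + 2·(-17) − 0| / √(1 + 4 + 4) = |17| / 3 = 17/3.

17/3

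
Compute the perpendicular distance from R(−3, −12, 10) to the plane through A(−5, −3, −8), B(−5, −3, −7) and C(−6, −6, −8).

3√10/2

AB = (0, 0, 1) and AC = (−1, −3, 0), so a normal is n = AB × AC = (3, −1, 0).
Then n·(−3, −12, 10) − (−12) = 15.
|n| = √(9 + 1 + 0) = √10, so the distance is |15|/√10 = 15/√10.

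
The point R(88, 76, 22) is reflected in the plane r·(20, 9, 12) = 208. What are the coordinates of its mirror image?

n = (20, 9, 12), |n|² = 625, n·R − 208 = 2500, so t = 2500/625 = 4.
Foot F = R − 4·n = (8, 40, -26); the reflection is 2F − R = (-72, 4, -74).

(-72, 4, -74)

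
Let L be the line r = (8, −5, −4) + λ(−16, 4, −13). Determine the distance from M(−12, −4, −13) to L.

Direction vector d = (−16, 4, −13).
AP = (−20, 1, −9); AP·d = 441, |AP|² = 482, |d|² = 441.
distance² = |AP|² − (AP·d)²/|d|² = 482 − 194481/441 = 41, so the distance is √41.

√41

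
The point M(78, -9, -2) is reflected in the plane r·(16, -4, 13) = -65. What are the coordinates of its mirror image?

With n = (16, -4, 13), the signed offset is (n·M − (-65))/|n|² = 1323/441 = 3.
M' = M − 2t·n = (78, -9, -2) − 6·(16, -4, 13) = (-18, 15, -80).

(-18, 15, -80)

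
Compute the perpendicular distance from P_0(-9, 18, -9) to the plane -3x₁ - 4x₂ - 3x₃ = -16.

Normal vector n = (-3, -4, -3), and n·(-9, 18, -9) - (-16) = -2.
|n| = √(9 + 16 + 9) = √34, so the distance is |-2|/√34 = √34/17.

2/√34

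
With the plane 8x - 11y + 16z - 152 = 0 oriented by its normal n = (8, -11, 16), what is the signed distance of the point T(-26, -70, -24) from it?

26/21

n·T − 152 = 26.
|n| = 21, so the signed distance is 26/21.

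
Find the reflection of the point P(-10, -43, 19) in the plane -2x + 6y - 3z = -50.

(-30, 17, -11)

With n = (-2, 6, -3), the signed offset is (n·P − (-50))/|n|² = -245/49 = -5.
P' = P − 2t·n = (-10, -43, 19) − (-10)·(-2, 6, -3) = (-30, 17, -11).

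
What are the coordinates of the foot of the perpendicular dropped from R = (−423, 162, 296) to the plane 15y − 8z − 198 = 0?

(-423, 2874/17, 4968/17)

The perpendicular from R has direction n = (0, 15, −8): r = (−423, 162, 296) + μ(0, 15, −8).
Substitute into the plane: n·(R + μn) = 198 gives 62 + 289μ = 198, so μ = 8/17.
Foot = (−423, 162, 296) + (8/17)·(0, 15, −8) = (−423, 2874/17, 4968/17).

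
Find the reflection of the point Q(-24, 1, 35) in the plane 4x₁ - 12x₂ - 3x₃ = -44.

With n = (4, -12, -3), the signed offset is (n·Q − (-44))/|n|² = -169/169 = -1.
Q' = Q − 2t·n = (-24, 1, 35) − (-2)·(4, -12, -3) = (-16, -23, 29).

(-16, -23, 29)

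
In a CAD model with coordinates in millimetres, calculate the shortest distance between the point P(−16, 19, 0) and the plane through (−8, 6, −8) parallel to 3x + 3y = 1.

5/√2

Parallel planes share the normal n = (3, 3, 0); since (−8, 6, −8) lies on the plane, its equation is 3x + 3y = -6.
n = (3, 3, 0); n·P − (-6) = 15; |n| = 3√2; distance = 15/(3√2) = 5/√2.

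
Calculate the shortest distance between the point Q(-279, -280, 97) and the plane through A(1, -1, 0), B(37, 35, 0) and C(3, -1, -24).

5

AB = (36, 36, 0) and AC = (2, 0, -24), so a normal is n = AB × AC = (-864, 864, -72).
Then n·(-279, -280, 97) - (-1728) = -6120.
|n| = √(746496 + 746496 + 5184) = 1224, so the distance is |-6120|/1224 = 5.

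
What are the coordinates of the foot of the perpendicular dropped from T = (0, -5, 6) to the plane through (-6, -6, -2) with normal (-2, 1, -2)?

(-6, -2, 0)

The perpendicular from T has direction n = (-2, 1, -2): r = (0, -5, 6) + t(-2, 1, -2).
Substitute into the plane: n·(T + tn) = 10 gives -17 + 9t = 10, so t = 3.
Foot = (0, -5, 6) + 3·(-2, 1, -2) = (-6, -2, 0).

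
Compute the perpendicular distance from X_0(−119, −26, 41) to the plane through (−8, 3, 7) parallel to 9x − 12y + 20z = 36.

Parallel planes share the normal n = (9, −12, 20); since (−8, 3, 7) lies on the plane, its equation is 9x − 12y + 20z = 32.
Then n·(−119, −26, 41) − 32 = 29.
|n| = √(81 + 144 + 400) = 25, so the distance is |29|/25 = 29/25.

29/25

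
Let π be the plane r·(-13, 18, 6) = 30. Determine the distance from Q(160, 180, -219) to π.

Normal vector n = (-13, 18, 6), and n·(160, 180, -219) - 30 = -184.
|n| = √(169 + 324 + 36) = 23, so the distance is |-184|/23 = 8.

8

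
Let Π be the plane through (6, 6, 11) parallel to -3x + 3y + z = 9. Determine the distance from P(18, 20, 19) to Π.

14√19/19

Parallel planes share the normal n = (-3, 3, 1); since (6, 6, 11) lies on the plane, its equation is -3x + 3y + z = 11.
Then n·(18, 20, 19) - 11 = 14.
|n| = √(9 + 9 + 1) = √19, so the distance is |14|/√19 = 14/√19.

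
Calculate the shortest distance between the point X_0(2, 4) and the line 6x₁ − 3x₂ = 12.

4/√5

d = |6·2 + (-3)·4 − 12| / √(36 + 9) = |-12|/(3√5) = 4√5/5.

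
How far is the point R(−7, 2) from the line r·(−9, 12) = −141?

76/5

The normal to the line is n = (−9, 12) with |n| = 15.
|n·R − (-141)| = |87 − (-141)| = 228, so the distance is 228/15 = 76/5.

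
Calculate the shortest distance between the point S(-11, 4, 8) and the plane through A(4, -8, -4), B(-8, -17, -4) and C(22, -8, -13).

21√61/61

AB = (-12, -9, 0) and AC = (18, 0, -9), so a normal is n = AB × AC = (81, -108, 162).
n = (81, -108, 162); n·P − 540 = -567; |n| = 27√61; distance = 567/(27√61) = 21√61/61.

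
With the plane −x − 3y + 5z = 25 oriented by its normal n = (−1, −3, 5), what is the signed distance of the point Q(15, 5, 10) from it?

n·Q − 25 = -5.
|n| = √35, so the signed distance is -√35/7.

-√35/7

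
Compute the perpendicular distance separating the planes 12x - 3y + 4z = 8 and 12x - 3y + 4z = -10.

With common normal n = (12, -3, 4) (|n| = 13), the distance is |8 − (-10)|/|n| = 18/13.

18/13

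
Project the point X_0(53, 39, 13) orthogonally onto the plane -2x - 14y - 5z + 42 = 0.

(47, -3, -2)

The perpendicular from X_0 has direction n = (-2, -14, -5): r = (53, 39, 13) + λ(-2, -14, -5).
Substitute into the plane: n·(X_0 + λn) = -42 gives -717 + 225λ = -42, so λ = 3.
Foot = (53, 39, 13) + 3·(-2, -14, -5) = (47, -3, -2).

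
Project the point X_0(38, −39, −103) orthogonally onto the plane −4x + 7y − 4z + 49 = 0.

n = (−4, 7, −4), |n|² = 81, and n·X_0 − (-49) = 36.
t = 36/81 = 4/9, so the foot is X_0 − t·n = (38, −39, −103) − (4/9)·(−4, 7, −4) = (358/9, −379/9, −911/9).

(358/9, -379/9, -911/9)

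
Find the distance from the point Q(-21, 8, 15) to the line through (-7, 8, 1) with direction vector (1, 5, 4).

Direction vector d = (1, 5, 4).
AP = (-14, 0, 14); AP·d = 42, |AP|² = 392, |d|² = 42.
distance² = |AP|² − (AP·d)²/|d|² = 392 − 1764/42 = 350, so the distance is 5√14.

5√14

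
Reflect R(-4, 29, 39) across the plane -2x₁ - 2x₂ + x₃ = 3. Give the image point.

(-92/9, 205/9, 379/9)

With n = (-2, -2, 1), the signed offset is (n·R − 3)/|n|² = -14/9.
R' = R − 2t·n = (-4, 29, 39) − (-28/9)·(-2, -2, 1) = (-92/9, 205/9, 379/9).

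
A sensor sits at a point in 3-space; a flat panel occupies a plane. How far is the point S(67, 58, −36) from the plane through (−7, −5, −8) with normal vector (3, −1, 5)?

The plane has equation n·(r − (−7, −5, −8)) = 0, i.e. n·r = -56.
n = (3, −1, 5); n·P − (-56) = 19; |n| = √35; distance = 19/√35 = 19√35/35.

19√35/35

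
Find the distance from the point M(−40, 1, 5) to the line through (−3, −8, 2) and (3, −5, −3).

A direction vector is d = (6, 3, −5).
AP = (−37, 9, 3), and AP × d = (−54, −167, −165).
|AP × d|² = 58030 and |d|² = 70, so the distance is √(58030/70) = √829.

√829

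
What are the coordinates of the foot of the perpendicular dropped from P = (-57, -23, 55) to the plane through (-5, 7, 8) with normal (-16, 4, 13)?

The perpendicular from P has direction n = (-16, 4, 13): r = (-57, -23, 55) + λ(-16, 4, 13).
Substitute into the plane: n·(P + λn) = 212 gives 1535 + 441λ = 212, so λ = -3.
Foot = (-57, -23, 55) + (-3)·(-16, 4, 13) = (-9, -35, 16).

(-9, -35, 16)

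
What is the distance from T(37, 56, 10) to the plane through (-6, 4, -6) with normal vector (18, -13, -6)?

The plane has equation n·(r − (-6, 4, -6)) = 0, i.e. n·r = -124.
Then n·(37, 56, 10) - (-124) = 2.
|n| = √(324 + 169 + 36) = 23, so the distance is |2|/23 = 2/23.

2/23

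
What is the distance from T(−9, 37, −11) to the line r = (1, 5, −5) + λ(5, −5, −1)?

Direction vector d = (5, −5, −1).
AP = (−10, 32, −6); AP·d = -204, |AP|² = 1160, |d|² = 51.
distance² = |AP|² − (AP·d)²/|d|² = 1160 − 41616/51 = 344, so the distance is 2√86.

2√86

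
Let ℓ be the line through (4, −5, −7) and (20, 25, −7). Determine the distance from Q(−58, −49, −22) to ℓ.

√1381

A direction vector is d = (16, 30, 0).
AP = (−62, −44, −15); AP·d = -2312, |AP|² = 6005, |d|² = 1156.
distance² = |AP|² − (AP·d)²/|d|² = 6005 − 5345344/1156 = 1381, so the distance is √1381.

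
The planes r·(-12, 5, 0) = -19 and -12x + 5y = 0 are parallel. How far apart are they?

With common normal n = (-12, 5, 0) (|n| = 13), the distance is |(-19) − 0|/|n| = 19/13.

19/13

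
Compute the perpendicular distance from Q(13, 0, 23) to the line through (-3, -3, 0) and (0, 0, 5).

A direction vector is d = (3, 3, 5).
AP = (16, 3, 23), and AP × d = (-54, -11, 39).
|AP × d|² = 4558 and |d|² = 43, so the distance is √(4558/43) = √106.

√106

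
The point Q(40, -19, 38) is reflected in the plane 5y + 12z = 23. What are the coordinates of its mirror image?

(40, -39, -10)

With n = (0, 5, 12), the signed offset is (n·Q − 23)/|n|² = 338/169 = 2.
Q' = Q − 2t·n = (40, -19, 38) − 4·(0, 5, 12) = (40, -39, -10).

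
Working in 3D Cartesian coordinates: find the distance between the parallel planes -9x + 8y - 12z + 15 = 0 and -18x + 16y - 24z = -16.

7/17

Divide the second equation by 2 to match normals: -9x + 8y - 12z = -8.
With common normal n = (-9, 8, -12) (|n| = 17), the distance is |(-15) − (-8)|/|n| = 7/17.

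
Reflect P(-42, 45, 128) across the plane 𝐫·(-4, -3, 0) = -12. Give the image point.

With n = (-4, -3, 0), the signed offset is (n·P − (-12))/|n|² = 45/25 = 9/5.
P' = P − 2t·n = (-42, 45, 128) − (18/5)·(-4, -3, 0) = (-138/5, 279/5, 128).

(-138/5, 279/5, 128)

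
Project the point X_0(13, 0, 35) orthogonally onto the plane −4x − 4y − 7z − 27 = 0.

(-3, -16, 7)

n = (−4, −4, −7), |n|² = 81, and n·X_0 − 27 = -324.
t = -324/81 = -4, so the foot is X_0 − t·n = (13, 0, 35) − (-4)·(−4, −4, −7) = (−3, −16, 7).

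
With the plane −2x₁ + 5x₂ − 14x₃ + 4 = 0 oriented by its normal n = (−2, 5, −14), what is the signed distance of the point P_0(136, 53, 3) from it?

-3

n·P_0 − (-4) = -45.
|n| = 15, so the signed distance is -45/15 = -3.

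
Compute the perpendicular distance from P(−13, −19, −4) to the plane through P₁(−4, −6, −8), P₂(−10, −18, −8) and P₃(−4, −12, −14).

1/√6

P₁P₂ = (−6, −12, 0) and P₁P₃ = (0, −6, −6), so a normal is n = P₁P₂ × P₁P₃ = (72, −36, 36).
Then n·(−13, −19, −4) − (−360) = −36.
|n| = √(5184 + 1296 + 1296) = 36√6, so the distance is |-36|/(36√6) = √6/6.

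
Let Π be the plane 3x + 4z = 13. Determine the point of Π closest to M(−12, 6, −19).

(3, 6, 1)

The perpendicular from M has direction n = (3, 0, 4): r = (−12, 6, −19) + μ(3, 0, 4).
Substitute into the plane: n·(M + μn) = 13 gives -112 + 25μ = 13, so μ = 5.
Foot = (−12, 6, −19) + 5·(3, 0, 4) = (3, 6, 1).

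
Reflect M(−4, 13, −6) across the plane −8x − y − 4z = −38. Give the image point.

(12, 15, 2)

With n = (−8, −1, −4), the signed offset is (n·M − (-38))/|n|² = 81/81 = 1.
M' = M − 2t·n = (−4, 13, −6) − 2·(−8, −1, −4) = (12, 15, 2).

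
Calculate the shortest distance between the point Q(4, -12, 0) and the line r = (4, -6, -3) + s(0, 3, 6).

Direction vector d = (0, 3, 6).
AP = (0, -6, 3); AP·d = 0, |AP|² = 45, |d|² = 45.
distance² = |AP|² − (AP·d)²/|d|² = 45 − 0/45 = 45, so the distance is 3√5.

3√5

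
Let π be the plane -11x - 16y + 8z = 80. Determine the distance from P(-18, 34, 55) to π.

d = |(-11)·(-18) + (-16)·34 + 8·55 − 80| / √(121 + 256 + 64) = |14| / 21 = 2/3.

2/3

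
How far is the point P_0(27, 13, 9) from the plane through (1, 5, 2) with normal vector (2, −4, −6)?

The plane has equation n·(r − (1, 5, 2)) = 0, i.e. n·r = -30.
Then n·(27, 13, 9) − (−30) = −22.
|n| = √(4 + 16 + 36) = 2√14, so the distance is |-22|/(2√14) = 11/√14.

11√14/14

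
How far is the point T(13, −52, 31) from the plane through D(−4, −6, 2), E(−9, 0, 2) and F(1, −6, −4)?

DE = (−5, 6, 0) and DF = (5, 0, −6), so a normal is n = DE × DF = (−36, −30, −30).
d = |(-36)·13 + (-30)·(-52) + (-30)·31 − 264| / √(1296 + 900 + 900) = |-102| / (6√86) = 17/√86.

17/√86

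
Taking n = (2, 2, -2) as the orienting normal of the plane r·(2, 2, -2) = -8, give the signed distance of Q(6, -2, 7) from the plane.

n·Q − (-8) = 2.
|n| = 2√3, so the signed distance is 1/√3.

1/√3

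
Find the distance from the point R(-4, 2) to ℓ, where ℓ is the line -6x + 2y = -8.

d = |(-6)·(-4) + 2·2 − (-8)| / √(36 + 4) = |36|/(2√10) = 9√10/5.

18/√10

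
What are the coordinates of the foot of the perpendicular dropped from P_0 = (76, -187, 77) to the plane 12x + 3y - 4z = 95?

(1036/13, -2419/13, 985/13)

The perpendicular from P_0 has direction n = (12, 3, -4): r = (76, -187, 77) + λ(12, 3, -4).
Substitute into the plane: n·(P_0 + λn) = 95 gives 43 + 169λ = 95, so λ = 4/13.
Foot = (76, -187, 77) + (4/13)·(12, 3, -4) = (1036/13, -2419/13, 985/13).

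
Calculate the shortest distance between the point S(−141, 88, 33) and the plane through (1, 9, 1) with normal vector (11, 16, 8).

The plane has equation n·(r − (1, 9, 1)) = 0, i.e. n·r = 163.
Then n·(−141, 88, 33) − 163 = −42.
|n| = √(121 + 256 + 64) = 21, so the distance is |-42|/21 = 2.

2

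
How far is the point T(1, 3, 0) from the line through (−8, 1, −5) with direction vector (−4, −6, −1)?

√57

Direction vector d = (−4, −6, −1).
AP = (9, 2, 5); AP·d = -53, |AP|² = 110, |d|² = 53.
distance² = |AP|² − (AP·d)²/|d|² = 110 − 2809/53 = 57, so the distance is √57.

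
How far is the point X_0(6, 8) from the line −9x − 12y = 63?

The normal to the line is n = (−9, −12) with |n| = 15.
|n·X_0 − 63| = |-150 − 63| = 213, so the distance is 213/15 = 71/5.

71/5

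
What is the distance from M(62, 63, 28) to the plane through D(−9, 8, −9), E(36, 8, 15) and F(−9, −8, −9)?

DE = (45, 0, 24) and DF = (0, −16, 0), so a normal is n = DE × DF = (384, 0, −720).
Then n·(62, 63, 28) − 3024 = 624.
|n| = √(147456 + 0 + 518400) = 816, so the distance is |624|/816 = 13/17.

13/17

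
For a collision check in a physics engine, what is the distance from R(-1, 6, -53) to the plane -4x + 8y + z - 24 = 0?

Normal vector n = (-4, 8, 1), and n·(-1, 6, -53) - 24 = -25.
|n| = √(16 + 64 + 1) = 9, so the distance is |-25|/9 = 25/9.

25/9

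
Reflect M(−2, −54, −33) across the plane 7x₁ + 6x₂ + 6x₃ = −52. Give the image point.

(54, -6, 15)

n = (7, 6, 6), |n|² = 121, n·M − (-52) = -484, so t = -484/121 = -4.
Foot F = M − (-4)·n = (26, −30, −9); the reflection is 2F − M = (54, −6, 15).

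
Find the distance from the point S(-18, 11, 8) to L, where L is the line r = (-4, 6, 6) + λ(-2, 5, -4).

6√5

Direction vector d = (-2, 5, -4).
AP = (-14, 5, 2), and AP × d = (-30, -60, -60).
|AP × d|² = 8100 and |d|² = 45, so the distance is √(8100/45) = √180 = 6√5.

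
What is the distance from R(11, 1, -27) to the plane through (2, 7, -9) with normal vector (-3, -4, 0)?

3/5

The plane has equation n·(r − (2, 7, -9)) = 0, i.e. n·r = -34.
d = |(-3)·11 + (-4)·1 − (-34)| / √(9 + 16 + 0) = |-3| / 5 = 3/5.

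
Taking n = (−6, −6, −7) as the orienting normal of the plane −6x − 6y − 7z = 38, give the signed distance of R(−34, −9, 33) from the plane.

n·R − 38 = -11.
|n| = 11, so the signed distance is -11/11 = -1.

-1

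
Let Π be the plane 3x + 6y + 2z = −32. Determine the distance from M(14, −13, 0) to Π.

n = (3, 6, 2); n·P − (-32) = -4; |n| = 7; distance = 4/7.

4/7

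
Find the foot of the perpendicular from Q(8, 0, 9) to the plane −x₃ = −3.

The perpendicular from Q has direction n = (0, 0, −1): r = (8, 0, 9) + μ(0, 0, −1).
Substitute into the plane: n·(Q + μn) = -3 gives -9 + 1μ = -3, so μ = 6.
Foot = (8, 0, 9) + 6·(0, 0, −1) = (8, 0, 3).

(8, 0, 3)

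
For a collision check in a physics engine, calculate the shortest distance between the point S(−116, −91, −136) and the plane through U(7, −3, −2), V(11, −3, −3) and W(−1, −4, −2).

5

UV = (4, 0, −1) and UW = (−8, −1, 0), so a normal is n = UV × UW = (−1, 8, −4).
n = (−1, 8, −4); n·P − (-23) = -45; |n| = 9; distance = 45/9 = 5.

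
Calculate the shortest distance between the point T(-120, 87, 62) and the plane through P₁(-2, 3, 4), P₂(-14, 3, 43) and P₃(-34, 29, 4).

2

P₁P₂ = (-12, 0, 39) and P₁P₃ = (-32, 26, 0), so a normal is n = P₁P₂ × P₁P₃ = (-1014, -1248, -312).
n = (-1014, -1248, -312); n·P − (-2964) = -3276; |n| = 1638; distance = 3276/1638 = 2.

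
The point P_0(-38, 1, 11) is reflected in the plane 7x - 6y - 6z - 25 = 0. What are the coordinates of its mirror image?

(4, -35, -25)

n = (7, -6, -6), |n|² = 121, n·P_0 − 25 = -363, so t = -363/121 = -3.
Foot F = P_0 − (-3)·n = (-17, -17, -7); the reflection is 2F − P_0 = (4, -35, -25).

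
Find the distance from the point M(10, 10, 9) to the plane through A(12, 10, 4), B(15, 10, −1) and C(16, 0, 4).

5√38/38

AB = (3, 0, −5) and AC = (4, −10, 0), so a normal is n = AB × AC = (−50, −20, −30).
Then n·(10, 10, 9) − (−920) = −50.
|n| = √(2500 + 400 + 900) = 10√38, so the distance is |-50|/(10√38) = 5√38/38.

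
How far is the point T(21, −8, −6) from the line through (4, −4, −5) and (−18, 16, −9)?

9

A direction vector is d = (−22, 20, −4).
AP = (17, −4, −1); AP·d = -450, |AP|² = 306, |d|² = 900.
distance² = |AP|² − (AP·d)²/|d|² = 306 − 202500/900 = 81, so the distance is 9.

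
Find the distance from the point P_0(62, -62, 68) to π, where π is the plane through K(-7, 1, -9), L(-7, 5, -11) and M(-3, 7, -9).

25/√29

KL = (0, 4, -2) and KM = (4, 6, 0), so a normal is n = KL × KM = (12, -8, -16).
Then n·(62, -62, 68) - 52 = 100.
|n| = √(144 + 64 + 256) = 4√29, so the distance is |100|/(4√29) = 25√29/29.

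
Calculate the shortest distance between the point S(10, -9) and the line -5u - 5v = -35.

The normal to the line is n = (-5, -5) with |n| = 5√2.
|n·S − (-35)| = |-5 − (-35)| = 30, so the distance is 30/(5√2) = 3√2.

3√2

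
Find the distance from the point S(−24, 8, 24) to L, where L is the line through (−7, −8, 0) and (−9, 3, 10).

√221

A direction vector is d = (−2, 11, 10).
AP = (−17, 16, 24); AP·d = 450, |AP|² = 1121, |d|² = 225.
distance² = |AP|² − (AP·d)²/|d|² = 1121 − 202500/225 = 221, so the distance is √221.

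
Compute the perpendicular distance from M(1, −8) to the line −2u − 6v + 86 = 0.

33√10/5

The normal to the line is n = (−2, −6) with |n| = 2√10.
|n·M − (-86)| = |46 − (-86)| = 132, so the distance is 132/(2√10) = 33√10/5.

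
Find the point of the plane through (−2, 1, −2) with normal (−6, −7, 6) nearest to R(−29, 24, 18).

(-23, 31, 12)

n = (−6, −7, 6), |n|² = 121, and n·R − (-7) = 121.
t = 121/121 = 1, so the foot is R − t·n = (−29, 24, 18) − 1·(−6, −7, 6) = (−23, 31, 12).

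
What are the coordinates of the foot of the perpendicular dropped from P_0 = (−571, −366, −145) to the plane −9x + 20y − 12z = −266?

The perpendicular from P_0 has direction n = (−9, 20, −12): r = (−571, −366, −145) + λ(−9, 20, −12).
Substitute into the plane: n·(P_0 + λn) = -266 gives -441 + 625λ = -266, so λ = 7/25.
Foot = (−571, −366, −145) + (7/25)·(−9, 20, −12) = (−14338/25, −1802/5, −3709/25).

(-14338/25, -1802/5, -3709/25)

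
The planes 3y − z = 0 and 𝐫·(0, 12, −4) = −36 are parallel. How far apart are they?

Divide the second equation by 4 to match normals: 3y − z = -9.
With common normal n = (0, 3, −1) (|n| = √10), the distance is |0 − (-9)|/|n| = 9/√10.

9/√10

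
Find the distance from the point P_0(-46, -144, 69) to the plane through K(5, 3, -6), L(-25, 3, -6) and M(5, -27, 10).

KL = (-30, 0, 0) and KM = (0, -30, 16), so a normal is n = KL × KM = (0, 480, 900).
Then n·(-46, -144, 69) - (-3960) = -3060.
|n| = √(0 + 230400 + 810000) = 1020, so the distance is |-3060|/1020 = 3.

3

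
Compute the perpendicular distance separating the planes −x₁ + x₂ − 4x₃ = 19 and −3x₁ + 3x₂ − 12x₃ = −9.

11√2/3

Divide the second equation by 3 to match normals: −x₁ + x₂ − 4x₃ = -3.
Both planes have normal n = (−1, 1, −4), |n| = 3√2. Any point on the first plane is at distance |(-3) − 19|/|n| = 22/(3√2) = 11√2/3 from the second.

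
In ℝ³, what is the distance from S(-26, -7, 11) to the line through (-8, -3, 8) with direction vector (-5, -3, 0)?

Direction vector d = (-5, -3, 0).
AP = (-18, -4, 3), and AP × d = (9, -15, 34).
|AP × d|² = 1462 and |d|² = 34, so the distance is √(1462/34) = √43.

√43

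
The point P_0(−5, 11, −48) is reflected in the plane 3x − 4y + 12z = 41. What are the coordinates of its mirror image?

With n = (3, −4, 12), the signed offset is (n·P_0 − 41)/|n|² = -676/169 = -4.
P_0' = P_0 − 2t·n = (−5, 11, −48) − (-8)·(3, −4, 12) = (19, −21, 48).

(19, -21, 48)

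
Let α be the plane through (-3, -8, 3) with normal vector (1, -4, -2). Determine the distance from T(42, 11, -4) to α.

The plane has equation n·(r − (-3, -8, 3)) = 0, i.e. n·r = 23.
d = |1·42 + (-4)·11 + (-2)·(-4) − 23| / √(1 + 16 + 4) = |-17| / √21 = 17√21/21.

17√21/21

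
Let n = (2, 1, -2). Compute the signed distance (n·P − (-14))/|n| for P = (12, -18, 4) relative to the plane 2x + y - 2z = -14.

n·P − (-14) = 12.
|n| = 3, so the signed distance is 12/3 = 4.

4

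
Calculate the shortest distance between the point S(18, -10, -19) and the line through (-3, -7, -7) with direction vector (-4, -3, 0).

Direction vector d = (-4, -3, 0).
AP = (21, -3, -12); AP·d = -75, |AP|² = 594, |d|² = 25.
distance² = |AP|² − (AP·d)²/|d|² = 594 − 5625/25 = 369, so the distance is 3√41.

3√41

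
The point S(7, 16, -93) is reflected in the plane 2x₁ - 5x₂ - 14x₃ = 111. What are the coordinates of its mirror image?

(-13, 66, 47)

With n = (2, -5, -14), the signed offset is (n·S − 111)/|n|² = 1125/225 = 5.
S' = S − 2t·n = (7, 16, -93) − 10·(2, -5, -14) = (-13, 66, 47).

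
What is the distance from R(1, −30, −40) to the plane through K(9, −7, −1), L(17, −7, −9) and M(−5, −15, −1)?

3

KL = (8, 0, −8) and KM = (−14, −8, 0), so a normal is n = KL × KM = (−64, 112, −64).
Then n·(1, −30, −40) − (−1296) = 432.
|n| = √(4096 + 12544 + 4096) = 144, so the distance is |432|/144 = 3.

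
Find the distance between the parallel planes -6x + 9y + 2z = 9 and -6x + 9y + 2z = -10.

Both planes have normal n = (-6, 9, 2), |n| = 11. Any point on the first plane is at distance |(-10) − 9|/|n| = 19/11 from the second.

19/11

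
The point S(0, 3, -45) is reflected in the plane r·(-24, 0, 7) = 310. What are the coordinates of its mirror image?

With n = (-24, 0, 7), the signed offset is (n·S − 310)/|n|² = -625/625 = -1.
S' = S − 2t·n = (0, 3, -45) − (-2)·(-24, 0, 7) = (-48, 3, -31).

(-48, 3, -31)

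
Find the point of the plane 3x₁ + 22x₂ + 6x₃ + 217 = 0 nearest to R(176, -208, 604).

n = (3, 22, 6), |n|² = 529, and n·R − (-217) = -207.
t = -207/529 = -9/23, so the foot is R − t·n = (176, -208, 604) − (-9/23)·(3, 22, 6) = (4075/23, -4586/23, 13946/23).

(4075/23, -4586/23, 13946/23)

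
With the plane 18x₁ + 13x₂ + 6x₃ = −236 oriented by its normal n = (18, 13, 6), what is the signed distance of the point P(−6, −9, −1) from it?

5/23

n·P − (-236) = 5.
|n| = 23, so the signed distance is 5/23.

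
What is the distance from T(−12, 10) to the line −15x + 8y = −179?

439/17

d = |(-15)·(-12) + 8·10 − (-179)| / √(225 + 64) = |439|/17 = 439/17.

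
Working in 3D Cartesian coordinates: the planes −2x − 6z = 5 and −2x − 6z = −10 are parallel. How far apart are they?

15/(2√10)

With common normal n = (−2, 0, −6) (|n| = 2√10), the distance is |5 − (-10)|/|n| = 15/(2√10) = 3√10/4.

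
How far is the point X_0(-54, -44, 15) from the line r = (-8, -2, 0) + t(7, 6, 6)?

3√241

Direction vector d = (7, 6, 6).
AP = (-46, -42, 15); AP·d = -484, |AP|² = 4105, |d|² = 121.
distance² = |AP|² − (AP·d)²/|d|² = 4105 − 234256/121 = 2169, so the distance is 3√241.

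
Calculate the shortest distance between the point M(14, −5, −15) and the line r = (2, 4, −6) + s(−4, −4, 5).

Direction vector d = (−4, −4, 5).
AP = (12, −9, −9), and AP × d = (−81, −24, −84).
|AP × d|² = 14193 and |d|² = 57, so the distance is √(14193/57) = √249.

√249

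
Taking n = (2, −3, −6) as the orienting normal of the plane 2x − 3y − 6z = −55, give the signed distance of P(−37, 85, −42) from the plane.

-22/7

n·P − (-55) = -22.
|n| = 7, so the signed distance is -22/7.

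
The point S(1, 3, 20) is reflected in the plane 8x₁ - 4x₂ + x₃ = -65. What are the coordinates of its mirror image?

n = (8, -4, 1), |n|² = 81, n·S − (-65) = 81, so t = 81/81 = 1.
Foot F = S − 1·n = (-7, 7, 19); the reflection is 2F − S = (-15, 11, 18).

(-15, 11, 18)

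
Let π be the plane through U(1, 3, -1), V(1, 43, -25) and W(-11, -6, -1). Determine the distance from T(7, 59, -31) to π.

18/25

UV = (0, 40, -24) and UW = (-12, -9, 0), so a normal is n = UV × UW = (-216, 288, 480).
Then n·(7, 59, -31) - 168 = 432.
|n| = √(46656 + 82944 + 230400) = 600, so the distance is |432|/600 = 18/25.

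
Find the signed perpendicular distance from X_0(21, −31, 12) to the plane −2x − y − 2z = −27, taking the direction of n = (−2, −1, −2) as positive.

-8/3

n·X_0 − (-27) = -8.
|n| = 3, so the signed distance is -8/3.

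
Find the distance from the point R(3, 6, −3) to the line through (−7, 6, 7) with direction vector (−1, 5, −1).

Direction vector d = (−1, 5, −1).
AP = (10, 0, −10); AP·d = 0, |AP|² = 200, |d|² = 27.
distance² = |AP|² − (AP·d)²/|d|² = 200 − 0/27 = 200, so the distance is 10√2.

10√2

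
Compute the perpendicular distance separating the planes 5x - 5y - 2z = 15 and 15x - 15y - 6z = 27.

Divide the second equation by 3 to match normals: 5x - 5y - 2z = 9.
With common normal n = (5, -5, -2) (|n| = 3√6), the distance is |15 − 9|/|n| = 6/(3√6) = √6/3.

√6/3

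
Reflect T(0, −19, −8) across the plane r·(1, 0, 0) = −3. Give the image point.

With n = (1, 0, 0), the signed offset is (n·T − (-3))/|n|² = 3/1 = 3.
T' = T − 2t·n = (0, −19, −8) − 6·(1, 0, 0) = (−6, −19, −8).

(-6, -19, -8)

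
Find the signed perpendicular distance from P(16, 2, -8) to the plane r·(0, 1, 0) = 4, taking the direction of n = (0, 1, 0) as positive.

n·P − 4 = -2.
|n| = 1, so the signed distance is -2/1 = -2.

-2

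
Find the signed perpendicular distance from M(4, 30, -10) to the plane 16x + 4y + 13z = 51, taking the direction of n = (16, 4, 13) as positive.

1/7

n·M − 51 = 3.
|n| = 21, so the signed distance is 3/21 = 1/7.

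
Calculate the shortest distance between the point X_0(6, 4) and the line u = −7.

13

d = |1·6 + 0·4 − (-7)| / √(1 + 0) = |13|/1 = 13.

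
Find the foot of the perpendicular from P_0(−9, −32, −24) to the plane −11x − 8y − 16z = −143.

n = (−11, −8, −16), |n|² = 441, and n·P_0 − (-143) = 882.
t = 882/441 = 2, so the foot is P_0 − t·n = (−9, −32, −24) − 2·(−11, −8, −16) = (13, −16, 8).

(13, -16, 8)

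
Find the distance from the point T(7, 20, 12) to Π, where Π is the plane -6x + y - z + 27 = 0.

Normal vector n = (-6, 1, -1), and n·(7, 20, 12) - (-27) = -7.
|n| = √(36 + 1 + 1) = √38, so the distance is |-7|/√38 = 7/√38.

7√38/38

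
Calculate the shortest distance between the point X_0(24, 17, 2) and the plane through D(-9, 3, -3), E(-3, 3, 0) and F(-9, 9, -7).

13√61/61

DE = (6, 0, 3) and DF = (0, 6, -4), so a normal is n = DE × DF = (-18, 24, 36).
d = |(-18)·24 + 24·17 + 36·2 − 126| / √(324 + 576 + 1296) = |-78| / (6√61) = 13√61/61.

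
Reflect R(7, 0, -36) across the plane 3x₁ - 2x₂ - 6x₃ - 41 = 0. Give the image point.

n = (3, -2, -6), |n|² = 49, n·R − 41 = 196, so t = 196/49 = 4.
Foot F = R − 4·n = (-5, 8, -12); the reflection is 2F − R = (-17, 16, 12).

(-17, 16, 12)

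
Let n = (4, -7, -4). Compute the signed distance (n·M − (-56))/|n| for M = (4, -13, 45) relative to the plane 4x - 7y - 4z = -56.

n·M − (-56) = -17.
|n| = 9, so the signed distance is -17/9.

-17/9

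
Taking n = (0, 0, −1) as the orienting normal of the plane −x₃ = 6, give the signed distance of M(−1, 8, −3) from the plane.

-3

n·M − 6 = -3.
|n| = 1, so the signed distance is -3/1 = -3.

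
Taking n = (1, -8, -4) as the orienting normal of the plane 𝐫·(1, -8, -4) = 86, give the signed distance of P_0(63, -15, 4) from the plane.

9

n·P_0 − 86 = 81.
|n| = 9, so the signed distance is 81/9 = 9.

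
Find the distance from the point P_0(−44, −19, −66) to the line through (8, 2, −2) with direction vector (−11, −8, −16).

√185

Direction vector d = (−11, −8, −16).
AP = (−52, −21, −64), and AP × d = (−176, −128, 185).
|AP × d|² = 81585 and |d|² = 441, so the distance is √(81585/441) = √185.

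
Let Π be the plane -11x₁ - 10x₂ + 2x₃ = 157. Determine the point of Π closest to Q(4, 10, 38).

The perpendicular from Q has direction n = (-11, -10, 2): r = (4, 10, 38) + λ(-11, -10, 2).
Substitute into the plane: n·(Q + λn) = 157 gives -68 + 225λ = 157, so λ = 1.
Foot = (4, 10, 38) + 1·(-11, -10, 2) = (-7, 0, 40).

(-7, 0, 40)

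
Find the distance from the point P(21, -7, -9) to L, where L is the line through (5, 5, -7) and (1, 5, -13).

A direction vector is d = (-4, 0, -6).
AP = (16, -12, -2); AP·d = -52, |AP|² = 404, |d|² = 52.
distance² = |AP|² − (AP·d)²/|d|² = 404 − 2704/52 = 352, so the distance is 4√22.

4√22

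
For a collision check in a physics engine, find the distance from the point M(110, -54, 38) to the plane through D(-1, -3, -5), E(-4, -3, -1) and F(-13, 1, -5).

3

DE = (-3, 0, 4) and DF = (-12, 4, 0), so a normal is n = DE × DF = (-16, -48, -12).
Then n·(110, -54, 38) - 220 = 156.
|n| = √(256 + 2304 + 144) = 52, so the distance is |156|/52 = 3.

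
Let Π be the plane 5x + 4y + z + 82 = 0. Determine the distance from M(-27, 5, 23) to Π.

Normal vector n = (5, 4, 1), and n·(-27, 5, 23) - (-82) = -10.
|n| = √(25 + 16 + 1) = √42, so the distance is |-10|/√42 = 10/√42.

5√42/21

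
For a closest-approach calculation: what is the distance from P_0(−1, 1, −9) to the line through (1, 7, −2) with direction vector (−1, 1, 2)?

√35

Direction vector d = (−1, 1, 2).
AP = (−2, −6, −7), and AP × d = (−5, 11, −8).
|AP × d|² = 210 and |d|² = 6, so the distance is √(210/6) = √35.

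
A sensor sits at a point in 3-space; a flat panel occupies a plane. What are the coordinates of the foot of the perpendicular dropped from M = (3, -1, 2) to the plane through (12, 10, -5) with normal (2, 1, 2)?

The perpendicular from M has direction n = (2, 1, 2): r = (3, -1, 2) + λ(2, 1, 2).
Substitute into the plane: n·(M + λn) = 24 gives 9 + 9λ = 24, so λ = 5/3.
Foot = (3, -1, 2) + (5/3)·(2, 1, 2) = (19/3, 2/3, 16/3).

(19/3, 2/3, 16/3)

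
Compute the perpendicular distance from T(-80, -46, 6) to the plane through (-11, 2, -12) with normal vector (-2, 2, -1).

8

The plane has equation n·(r − (-11, 2, -12)) = 0, i.e. n·r = 38.
Then n·(-80, -46, 6) - 38 = 24.
|n| = √(4 + 4 + 1) = 3, so the distance is |24|/3 = 8.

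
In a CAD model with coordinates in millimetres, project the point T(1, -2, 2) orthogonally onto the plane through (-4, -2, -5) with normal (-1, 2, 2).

(2, -4, 0)

The perpendicular from T has direction n = (-1, 2, 2): r = (1, -2, 2) + λ(-1, 2, 2).
Substitute into the plane: n·(T + λn) = -10 gives -1 + 9λ = -10, so λ = -1.
Foot = (1, -2, 2) + (-1)·(-1, 2, 2) = (2, -4, 0).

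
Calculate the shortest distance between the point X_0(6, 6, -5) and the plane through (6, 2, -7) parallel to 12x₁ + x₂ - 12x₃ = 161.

Parallel planes share the normal n = (12, 1, -12); since (6, 2, -7) lies on the plane, its equation is 12x₁ + x₂ - 12x₃ = 158.
n = (12, 1, -12); n·P − 158 = -20; |n| = 17; distance = 20/17.

20/17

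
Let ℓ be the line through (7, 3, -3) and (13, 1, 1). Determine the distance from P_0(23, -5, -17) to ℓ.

A direction vector is d = (6, -2, 4).
AP = (16, -8, -14); AP·d = 56, |AP|² = 516, |d|² = 56.
distance² = |AP|² − (AP·d)²/|d|² = 516 − 3136/56 = 460, so the distance is 2√115.

2√115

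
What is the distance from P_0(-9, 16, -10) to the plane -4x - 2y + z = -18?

Normal vector n = (-4, -2, 1), and n·(-9, 16, -10) - (-18) = 12.
|n| = √(16 + 4 + 1) = √21, so the distance is |12|/√21 = 12/√21.

4√21/7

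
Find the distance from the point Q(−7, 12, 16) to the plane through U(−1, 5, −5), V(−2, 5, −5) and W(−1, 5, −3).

7

UV = (−1, 0, 0) and UW = (0, 0, 2), so a normal is n = UV × UW = (0, 2, 0).
n = (0, 2, 0); n·P − 10 = 14; |n| = 2; distance = 14/2 = 7.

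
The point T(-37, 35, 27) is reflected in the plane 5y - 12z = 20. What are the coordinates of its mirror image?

(-37, 45, 3)

n = (0, 5, -12), |n|² = 169, n·T − 20 = -169, so t = -169/169 = -1.
Foot F = T − (-1)·n = (-37, 40, 15); the reflection is 2F − T = (-37, 45, 3).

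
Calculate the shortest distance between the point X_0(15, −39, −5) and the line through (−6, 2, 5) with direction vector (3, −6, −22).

Direction vector d = (3, −6, −22).
AP = (21, −41, −10); AP·d = 529, |AP|² = 2222, |d|² = 529.
distance² = |AP|² − (AP·d)²/|d|² = 2222 − 279841/529 = 1693, so the distance is √1693.

√1693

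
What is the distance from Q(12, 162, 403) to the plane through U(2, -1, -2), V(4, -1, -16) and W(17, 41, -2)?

UV = (2, 0, -14) and UW = (15, 42, 0), so a normal is n = UV × UW = (588, -210, 84).
Then n·(12, 162, 403) - 1218 = 5670.
|n| = √(345744 + 44100 + 7056) = 630, so the distance is |5670|/630 = 9.

9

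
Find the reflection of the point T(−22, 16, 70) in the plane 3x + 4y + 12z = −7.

n = (3, 4, 12), |n|² = 169, n·T − (-7) = 845, so t = 845/169 = 5.
Foot F = T − 5·n = (−37, −4, 10); the reflection is 2F − T = (−52, −24, −50).

(-52, -24, -50)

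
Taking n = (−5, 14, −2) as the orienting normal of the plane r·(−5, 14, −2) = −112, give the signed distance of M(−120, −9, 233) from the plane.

n·M − (-112) = 120.
|n| = 15, so the signed distance is 120/15 = 8.

8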